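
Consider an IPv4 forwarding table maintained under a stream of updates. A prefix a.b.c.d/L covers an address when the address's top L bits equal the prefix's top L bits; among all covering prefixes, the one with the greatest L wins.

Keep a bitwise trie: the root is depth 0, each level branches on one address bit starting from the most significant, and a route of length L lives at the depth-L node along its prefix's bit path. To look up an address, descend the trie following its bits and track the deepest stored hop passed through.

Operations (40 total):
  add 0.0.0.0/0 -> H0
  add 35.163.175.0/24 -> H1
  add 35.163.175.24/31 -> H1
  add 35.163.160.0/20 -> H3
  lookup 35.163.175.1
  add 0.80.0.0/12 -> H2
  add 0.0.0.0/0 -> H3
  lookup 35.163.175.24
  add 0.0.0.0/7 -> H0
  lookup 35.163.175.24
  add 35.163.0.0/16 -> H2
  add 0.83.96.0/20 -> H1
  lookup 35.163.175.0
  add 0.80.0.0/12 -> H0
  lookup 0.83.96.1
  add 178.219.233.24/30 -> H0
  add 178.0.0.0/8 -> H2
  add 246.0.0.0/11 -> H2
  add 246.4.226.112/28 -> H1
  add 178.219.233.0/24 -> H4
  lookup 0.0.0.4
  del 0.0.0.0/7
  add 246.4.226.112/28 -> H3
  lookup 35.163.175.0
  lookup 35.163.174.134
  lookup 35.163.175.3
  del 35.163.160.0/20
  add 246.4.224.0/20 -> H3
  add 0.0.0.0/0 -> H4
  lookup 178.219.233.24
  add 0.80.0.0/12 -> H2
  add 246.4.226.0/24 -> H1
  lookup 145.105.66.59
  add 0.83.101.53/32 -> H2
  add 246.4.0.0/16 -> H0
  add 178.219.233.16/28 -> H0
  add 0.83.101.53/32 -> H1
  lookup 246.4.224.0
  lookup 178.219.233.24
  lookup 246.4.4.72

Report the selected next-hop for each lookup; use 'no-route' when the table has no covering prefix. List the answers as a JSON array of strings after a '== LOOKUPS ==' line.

Apply in order:
  + 0.0.0.0/0 (H0) depth=0
  + 35.163.175.0/24 (H1) depth=24
  + 35.163.175.24/31 (H1) depth=31
  + 35.163.160.0/20 (H3) depth=20
  Q 35.163.175.1: descend 001000111010001110101111000 ; hops seen [H0,H3,H1] ; pick H1
  + 0.80.0.0/12 (H2) depth=12
  + 0.0.0.0/0 (H3) depth=0
  Q 35.163.175.24: descend 0010001110100011101011110001100 ; hops seen [H3,H3,H1,H1] ; pick H1
  + 0.0.0.0/7 (H0) depth=7
  Q 35.163.175.24: descend 0010001110100011101011110001100 ; hops seen [H3,H3,H1,H1] ; pick H1
  + 35.163.0.0/16 (H2) depth=16
  + 0.83.96.0/20 (H1) depth=20
  Q 35.163.175.0: descend 001000111010001110101111000 ; hops seen [H3,H2,H3,H1] ; pick H1
  + 0.80.0.0/12 (H0) depth=12
  Q 0.83.96.1: descend 00000000010100110110 ; hops seen [H3,H0,H0,H1] ; pick H1
  + 178.219.233.24/30 (H0) depth=30
  + 178.0.0.0/8 (H2) depth=8
  + 246.0.0.0/11 (H2) depth=11
  + 246.4.226.112/28 (H1) depth=28
  + 178.219.233.0/24 (H4) depth=24
  Q 0.0.0.4: descend 000000000 ; hops seen [H3,H0] ; pick H0
  del 0.0.0.0/7 (clear depth 7)
  + 246.4.226.112/28 (H3) depth=28
  Q 35.163.175.0: descend 001000111010001110101111000 ; hops seen [H3,H2,H3,H1] ; pick H1
  Q 35.163.174.134: descend 00100011101000111010111 ; hops seen [H3,H2,H3] ; pick H3
  Q 35.163.175.3: descend 001000111010001110101111000 ; hops seen [H3,H2,H3,H1] ; pick H1
  del 35.163.160.0/20 (clear depth 20)
  + 246.4.224.0/20 (H3) depth=20
  + 0.0.0.0/0 (H4) depth=0
  Q 178.219.233.24: descend 101100101101101111101001000110 ; hops seen [H4,H2,H4,H0] ; pick H0
  + 0.80.0.0/12 (H2) depth=12
  + 246.4.226.0/24 (H1) depth=24
  Q 145.105.66.59: descend 10 ; hops seen [H4] ; pick H4
  + 0.83.101.53/32 (H2) depth=32
  + 246.4.0.0/16 (H0) depth=16
  + 178.219.233.16/28 (H0) depth=28
  + 0.83.101.53/32 (H1) depth=32
  Q 246.4.224.0: descend 1111011000000100111000 ; hops seen [H4,H2,H0,H3] ; pick H3
  Q 178.219.233.24: descend 101100101101101111101001000110 ; hops seen [H4,H2,H4,H0,H0] ; pick H0
  Q 246.4.4.72: descend 1111011000000100 ; hops seen [H4,H2,H0] ; pick H0

== LOOKUPS ==
["H1","H1","H1","H1","H1","H0","H1","H3","H1","H0","H4","H3","H0","H0"]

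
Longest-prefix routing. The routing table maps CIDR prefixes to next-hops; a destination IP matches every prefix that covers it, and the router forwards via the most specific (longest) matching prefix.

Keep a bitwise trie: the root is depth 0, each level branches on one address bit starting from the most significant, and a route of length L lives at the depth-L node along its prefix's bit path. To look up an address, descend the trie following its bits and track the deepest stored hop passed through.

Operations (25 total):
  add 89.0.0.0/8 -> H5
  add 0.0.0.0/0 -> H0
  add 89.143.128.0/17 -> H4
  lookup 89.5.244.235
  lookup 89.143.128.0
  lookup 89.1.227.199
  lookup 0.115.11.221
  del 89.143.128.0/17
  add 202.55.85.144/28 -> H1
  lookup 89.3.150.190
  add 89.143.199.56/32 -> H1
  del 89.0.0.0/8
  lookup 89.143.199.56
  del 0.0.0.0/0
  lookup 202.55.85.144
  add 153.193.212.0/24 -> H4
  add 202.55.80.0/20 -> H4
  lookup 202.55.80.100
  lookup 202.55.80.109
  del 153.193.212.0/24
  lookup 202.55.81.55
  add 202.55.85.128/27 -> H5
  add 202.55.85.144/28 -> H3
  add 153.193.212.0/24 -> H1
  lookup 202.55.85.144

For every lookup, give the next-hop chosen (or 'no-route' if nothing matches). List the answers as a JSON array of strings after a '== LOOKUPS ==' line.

Process each operation:
  + 89.0.0.0/8 (H5) depth=8
  + 0.0.0.0/0 (H0) depth=0
  + 89.143.128.0/17 (H4) depth=17
  Q 89.5.244.235: descend 01011001 ; hops seen [H0,H5] ; pick H5
  Q 89.143.128.0: descend 01011001100011111 ; hops seen [H0,H5,H4] ; pick H4
  Q 89.1.227.199: descend 01011001 ; hops seen [H0,H5] ; pick H5
  Q 0.115.11.221: descend 0 ; hops seen [H0] ; pick H0
  - 89.143.128.0/17 clear@17
  + 202.55.85.144/28 (H1) depth=28
  Q 89.3.150.190: descend 01011001 ; hops seen [H0,H5] ; pick H5
  + 89.143.199.56/32 (H1) depth=32
  - 89.0.0.0/8 clear@8
  Q 89.143.199.56: descend 01011001100011111100011100111000 ; hops seen [H0,H1] ; pick H1
  - 0.0.0.0/0 clear@0
  Q 202.55.85.144: descend 1100101000110111010101011001 ; hops seen [H1] ; pick H1
  + 153.193.212.0/24 (H4) depth=24
  + 202.55.80.0/20 (H4) depth=20
  Q 202.55.80.100: descend 110010100011011101010 ; hops seen [H4] ; pick H4
  Q 202.55.80.109: descend 110010100011011101010 ; hops seen [H4] ; pick H4
  - 153.193.212.0/24 clear@24
  Q 202.55.81.55: descend 110010100011011101010 ; hops seen [H4] ; pick H4
  + 202.55.85.128/27 (H5) depth=27
  + 202.55.85.144/28 (H3) depth=28
  + 153.193.212.0/24 (H1) depth=24
  Q 202.55.85.144: descend 1100101000110111010101011001 ; hops seen [H4,H5,H3] ; pick H3

== LOOKUPS ==
["H5","H4","H5","H0","H5","H1","H1","H4","H4","H4","H3"]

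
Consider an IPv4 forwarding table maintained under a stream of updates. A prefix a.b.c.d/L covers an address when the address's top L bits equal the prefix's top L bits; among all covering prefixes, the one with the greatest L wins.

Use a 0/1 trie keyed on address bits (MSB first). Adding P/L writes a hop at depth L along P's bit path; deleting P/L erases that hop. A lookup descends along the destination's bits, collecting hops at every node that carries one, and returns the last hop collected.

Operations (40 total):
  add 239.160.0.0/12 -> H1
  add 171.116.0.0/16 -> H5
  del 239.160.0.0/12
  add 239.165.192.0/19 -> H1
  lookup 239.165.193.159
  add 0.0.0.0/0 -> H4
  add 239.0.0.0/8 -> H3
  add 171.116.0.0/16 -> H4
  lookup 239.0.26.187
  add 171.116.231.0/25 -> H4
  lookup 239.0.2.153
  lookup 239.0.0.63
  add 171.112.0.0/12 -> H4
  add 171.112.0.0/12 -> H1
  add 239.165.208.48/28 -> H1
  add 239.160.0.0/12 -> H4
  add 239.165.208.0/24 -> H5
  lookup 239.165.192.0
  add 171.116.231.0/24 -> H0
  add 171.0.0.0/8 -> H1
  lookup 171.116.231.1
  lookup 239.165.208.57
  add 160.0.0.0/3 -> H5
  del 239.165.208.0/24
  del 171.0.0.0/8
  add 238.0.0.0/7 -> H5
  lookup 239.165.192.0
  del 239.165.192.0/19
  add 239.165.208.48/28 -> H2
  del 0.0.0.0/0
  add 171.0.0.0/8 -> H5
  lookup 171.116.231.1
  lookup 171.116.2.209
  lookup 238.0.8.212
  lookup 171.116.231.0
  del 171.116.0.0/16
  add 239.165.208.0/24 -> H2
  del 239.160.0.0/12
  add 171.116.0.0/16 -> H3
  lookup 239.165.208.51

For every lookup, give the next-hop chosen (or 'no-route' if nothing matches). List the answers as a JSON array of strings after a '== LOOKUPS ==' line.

Trace:
  + 239.160.0.0/12 (H1) depth=12
  + 171.116.0.0/16 (H5) depth=16
  del 239.160.0.0/12 (clear depth 12)
  + 239.165.192.0/19 (H1) depth=19
  Q 239.165.193.159: descend 1110111110100101110 ; hops seen [H1] ; pick H1
  + 0.0.0.0/0 (H4) depth=0
  + 239.0.0.0/8 (H3) depth=8
  + 171.116.0.0/16 (H4) depth=16
  Q 239.0.26.187: descend 11101111 ; hops seen [H4,H3] ; pick H3
  + 171.116.231.0/25 (H4) depth=25
  Q 239.0.2.153: descend 11101111 ; hops seen [H4,H3] ; pick H3
  Q 239.0.0.63: descend 11101111 ; hops seen [H4,H3] ; pick H3
  + 171.112.0.0/12 (H4) depth=12
  + 171.112.0.0/12 (H1) depth=12
  + 239.165.208.48/28 (H1) depth=28
  + 239.160.0.0/12 (H4) depth=12
  + 239.165.208.0/24 (H5) depth=24
  Q 239.165.192.0: descend 1110111110100101110 ; hops seen [H4,H3,H4,H1] ; pick H1
  + 171.116.231.0/24 (H0) depth=24
  + 171.0.0.0/8 (H1) depth=8
  Q 171.116.231.1: descend 1010101101110100111001110 ; hops seen [H4,H1,H1,H4,H0,H4] ; pick H4
  Q 239.165.208.57: descend 1110111110100101110100000011 ; hops seen [H4,H3,H4,H1,H5,H1] ; pick H1
  + 160.0.0.0/3 (H5) depth=3
  del 239.165.208.0/24 (clear depth 24)
  del 171.0.0.0/8 (clear depth 8)
  + 238.0.0.0/7 (H5) depth=7
  Q 239.165.192.0: descend 1110111110100101110 ; hops seen [H4,H5,H3,H4,H1] ; pick H1
  del 239.165.192.0/19 (clear depth 19)
  + 239.165.208.48/28 (H2) depth=28
  del 0.0.0.0/0 (clear depth 0)
  + 171.0.0.0/8 (H5) depth=8
  Q 171.116.231.1: descend 1010101101110100111001110 ; hops seen [H5,H5,H1,H4,H0,H4] ; pick H4
  Q 171.116.2.209: descend 1010101101110100 ; hops seen [H5,H5,H1,H4] ; pick H4
  Q 238.0.8.212: descend 1110111 ; hops seen [H5] ; pick H5
  Q 171.116.231.0: descend 1010101101110100111001110 ; hops seen [H5,H5,H1,H4,H0,H4] ; pick H4
  del 171.116.0.0/16 (clear depth 16)
  + 239.165.208.0/24 (H2) depth=24
  del 239.160.0.0/12 (clear depth 12)
  + 171.116.0.0/16 (H3) depth=16
  Q 239.165.208.51: descend 1110111110100101110100000011 ; hops seen [H5,H3,H2,H2] ; pick H2

== LOOKUPS ==
["H1","H3","H3","H3","H1","H4","H1","H1","H4","H4","H5","H4","H2"]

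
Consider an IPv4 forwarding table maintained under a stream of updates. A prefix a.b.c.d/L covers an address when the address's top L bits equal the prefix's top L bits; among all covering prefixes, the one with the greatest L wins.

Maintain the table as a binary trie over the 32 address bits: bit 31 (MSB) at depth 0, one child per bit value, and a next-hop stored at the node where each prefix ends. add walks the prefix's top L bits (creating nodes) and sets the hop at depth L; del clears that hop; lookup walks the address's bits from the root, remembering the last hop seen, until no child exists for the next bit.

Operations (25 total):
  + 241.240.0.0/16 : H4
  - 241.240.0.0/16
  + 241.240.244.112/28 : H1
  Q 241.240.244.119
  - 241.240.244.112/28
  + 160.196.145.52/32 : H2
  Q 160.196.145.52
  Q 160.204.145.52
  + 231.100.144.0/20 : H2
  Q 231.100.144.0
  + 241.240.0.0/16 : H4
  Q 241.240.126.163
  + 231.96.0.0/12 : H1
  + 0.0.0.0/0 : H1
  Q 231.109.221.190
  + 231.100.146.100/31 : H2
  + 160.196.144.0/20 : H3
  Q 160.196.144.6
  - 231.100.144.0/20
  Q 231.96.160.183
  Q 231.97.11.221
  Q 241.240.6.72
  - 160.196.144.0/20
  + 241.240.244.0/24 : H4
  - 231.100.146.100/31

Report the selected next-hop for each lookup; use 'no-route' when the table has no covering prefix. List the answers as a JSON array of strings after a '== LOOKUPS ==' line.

Trace:
  add 241.240.0.0/16 -> H4 at depth 16
  del 241.240.0.0/16 (clear depth 16)
  add 241.240.244.112/28 -> H1 at depth 28
  ? 241.240.244.119  path d0:-→d1:-→d2:-→d3:-→d4:-→d5:-→d6:-→d7:-→d8:-→d9:-→d10:-→d11:-→d12:-→d13:-→d14:-→d15:-→d16:-→d17:-→d18:-→d19:-→d20:-→d21:-→d22:-→d23:-→d24:-→d25:-→d26:-→d27:-→d28:H1  best=H1
  del 241.240.244.112/28 (clear depth 28)
  add 160.196.145.52/32 -> H2 at depth 32
  ? 160.196.145.52  path d0:-→d1:-→d2:-→d3:-→d4:-→d5:-→d6:-→d7:-→d8:-→d9:-→d10:-→d11:-→d12:-→d13:-→d14:-→d15:-→d16:-→d17:-→d18:-→d19:-→d20:-→d21:-→d22:-→d23:-→d24:-→d25:-→d26:-→d27:-→d28:-→d29:-→d30:-→d31:-→d32:H2  best=H2
  ? 160.204.145.52  path d0:-→d1:-→d2:-→d3:-→d4:-→d5:-→d6:-→d7:-→d8:-→d9:-→d10:-→d11:-→d12:-  best=no-route
  add 231.100.144.0/20 -> H2 at depth 20
  ? 231.100.144.0  path d0:-→d1:-→d2:-→d3:-→d4:-→d5:-→d6:-→d7:-→d8:-→d9:-→d10:-→d11:-→d12:-→d13:-→d14:-→d15:-→d16:-→d17:-→d18:-→d19:-→d20:H2  best=H2
  add 241.240.0.0/16 -> H4 at depth 16
  ? 241.240.126.163  path d0:-→d1:-→d2:-→d3:-→d4:-→d5:-→d6:-→d7:-→d8:-→d9:-→d10:-→d11:-→d12:-→d13:-→d14:-→d15:-→d16:H4  best=H4
  add 231.96.0.0/12 -> H1 at depth 12
  add 0.0.0.0/0 -> H1 at depth 0
  ? 231.109.221.190  path d0:H1→d1:-→d2:-→d3:-→d4:-→d5:-→d6:-→d7:-→d8:-→d9:-→d10:-→d11:-→d12:H1  best=H1
  add 231.100.146.100/31 -> H2 at depth 31
  add 160.196.144.0/20 -> H3 at depth 20
  ? 160.196.144.6  path d0:H1→d1:-→d2:-→d3:-→d4:-→d5:-→d6:-→d7:-→d8:-→d9:-→d10:-→d11:-→d12:-→d13:-→d14:-→d15:-→d16:-→d17:-→d18:-→d19:-→d20:H3→d21:-→d22:-→d23:-  best=H3
  del 231.100.144.0/20 (clear depth 20)
  ? 231.96.160.183  path d0:H1→d1:-→d2:-→d3:-→d4:-→d5:-→d6:-→d7:-→d8:-→d9:-→d10:-→d11:-→d12:H1→d13:-  best=H1
  ? 231.97.11.221  path d0:H1→d1:-→d2:-→d3:-→d4:-→d5:-→d6:-→d7:-→d8:-→d9:-→d10:-→d11:-→d12:H1→d13:-  best=H1
  ? 241.240.6.72  path d0:H1→d1:-→d2:-→d3:-→d4:-→d5:-→d6:-→d7:-→d8:-→d9:-→d10:-→d11:-→d12:-→d13:-→d14:-→d15:-→d16:H4  best=H4
  del 160.196.144.0/20 (clear depth 20)
  add 241.240.244.0/24 -> H4 at depth 24
  del 231.100.146.100/31 (clear depth 31)

== LOOKUPS ==
["H1","H2","no-route","H2","H4","H1","H3","H1","H1","H4"]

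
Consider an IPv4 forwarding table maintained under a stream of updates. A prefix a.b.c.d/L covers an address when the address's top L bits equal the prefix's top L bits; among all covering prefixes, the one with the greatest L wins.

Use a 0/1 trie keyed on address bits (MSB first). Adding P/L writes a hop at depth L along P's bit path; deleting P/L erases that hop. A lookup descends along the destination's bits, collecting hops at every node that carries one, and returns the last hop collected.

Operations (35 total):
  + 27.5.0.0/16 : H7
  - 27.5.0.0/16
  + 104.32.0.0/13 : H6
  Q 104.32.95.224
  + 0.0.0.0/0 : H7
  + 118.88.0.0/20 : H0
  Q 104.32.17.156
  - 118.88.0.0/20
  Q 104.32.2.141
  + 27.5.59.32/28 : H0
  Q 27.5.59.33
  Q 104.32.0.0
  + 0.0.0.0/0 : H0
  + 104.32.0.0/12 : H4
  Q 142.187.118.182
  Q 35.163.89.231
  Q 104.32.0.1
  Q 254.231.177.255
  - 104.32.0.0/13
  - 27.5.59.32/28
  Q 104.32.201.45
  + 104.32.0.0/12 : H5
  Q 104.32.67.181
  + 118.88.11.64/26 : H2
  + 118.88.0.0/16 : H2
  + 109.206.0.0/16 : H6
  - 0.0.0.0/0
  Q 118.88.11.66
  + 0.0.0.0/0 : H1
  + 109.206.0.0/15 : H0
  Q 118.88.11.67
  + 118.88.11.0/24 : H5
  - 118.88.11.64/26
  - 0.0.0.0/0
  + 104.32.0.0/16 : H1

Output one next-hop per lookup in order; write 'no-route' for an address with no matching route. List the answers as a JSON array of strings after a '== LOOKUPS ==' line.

Apply in order:
  add 27.5.0.0/16 -> H7 at depth 16
  del 27.5.0.0/16 (clear depth 16)
  add 104.32.0.0/13 -> H6 at depth 13
  lookup 104.32.95.224: bits 0110100000100 walk d0:-→d1:-→d2:-→d3:-→d4:-→d5:-→d6:-→d7:-→d8:-→d9:-→d10:-→d11:-→d12:-→d13:H6 -> H6
  add 0.0.0.0/0 -> H7 at depth 0
  add 118.88.0.0/20 -> H0 at depth 20
  lookup 104.32.17.156: bits 0110100000100 walk d0:H7→d1:-→d2:-→d3:-→d4:-→d5:-→d6:-→d7:-→d8:-→d9:-→d10:-→d11:-→d12:-→d13:H6 -> H6
  del 118.88.0.0/20 (clear depth 20)
  lookup 104.32.2.141: bits 0110100000100 walk d0:H7→d1:-→d2:-→d3:-→d4:-→d5:-→d6:-→d7:-→d8:-→d9:-→d10:-→d11:-→d12:-→d13:H6 -> H6
  add 27.5.59.32/28 -> H0 at depth 28
  lookup 27.5.59.33: bits 0001101100000101001110110010 walk d0:H7→d1:-→d2:-→d3:-→d4:-→d5:-→d6:-→d7:-→d8:-→d9:-→d10:-→d11:-→d12:-→d13:-→d14:-→d15:-→d16:-→d17:-→d18:-→d19:-→d20:-→d21:-→d22:-→d23:-→d24:-→d25:-→d26:-→d27:-→d28:H0 -> H0
  lookup 104.32.0.0: bits 0110100000100 walk d0:H7→d1:-→d2:-→d3:-→d4:-→d5:-→d6:-→d7:-→d8:-→d9:-→d10:-→d11:-→d12:-→d13:H6 -> H6
  add 0.0.0.0/0 -> H0 at depth 0
  add 104.32.0.0/12 -> H4 at depth 12
  lookup 142.187.118.182: bits ε walk d0:H0 -> H0
  lookup 35.163.89.231: bits 00 walk d0:H0→d1:-→d2:- -> H0
  lookup 104.32.0.1: bits 0110100000100 walk d0:H0→d1:-→d2:-→d3:-→d4:-→d5:-→d6:-→d7:-→d8:-→d9:-→d10:-→d11:-→d12:H4→d13:H6 -> H6
  lookup 254.231.177.255: bits ε walk d0:H0 -> H0
  del 104.32.0.0/13 (clear depth 13)
  del 27.5.59.32/28 (clear depth 28)
  lookup 104.32.201.45: bits 0110100000100 walk d0:H0→d1:-→d2:-→d3:-→d4:-→d5:-→d6:-→d7:-→d8:-→d9:-→d10:-→d11:-→d12:H4→d13:- -> H4
  add 104.32.0.0/12 -> H5 at depth 12
  lookup 104.32.67.181: bits 0110100000100 walk d0:H0→d1:-→d2:-→d3:-→d4:-→d5:-→d6:-→d7:-→d8:-→d9:-→d10:-→d11:-→d12:H5→d13:- -> H5
  add 118.88.11.64/26 -> H2 at depth 26
  add 118.88.0.0/16 -> H2 at depth 16
  add 109.206.0.0/16 -> H6 at depth 16
  del 0.0.0.0/0 (clear depth 0)
  lookup 118.88.11.66: bits 01110110010110000000101101 walk d0:-→d1:-→d2:-→d3:-→d4:-→d5:-→d6:-→d7:-→d8:-→d9:-→d10:-→d11:-→d12:-→d13:-→d14:-→d15:-→d16:H2→d17:-→d18:-→d19:-→d20:-→d21:-→d22:-→d23:-→d24:-→d25:-→d26:H2 -> H2
  add 0.0.0.0/0 -> H1 at depth 0
  add 109.206.0.0/15 -> H0 at depth 15
  lookup 118.88.11.67: bits 01110110010110000000101101 walk d0:H1→d1:-→d2:-→d3:-→d4:-→d5:-→d6:-→d7:-→d8:-→d9:-→d10:-→d11:-→d12:-→d13:-→d14:-→d15:-→d16:H2→d17:-→d18:-→d19:-→d20:-→d21:-→d22:-→d23:-→d24:-→d25:-→d26:H2 -> H2
  add 118.88.11.0/24 -> H5 at depth 24
  del 118.88.11.64/26 (clear depth 26)
  del 0.0.0.0/0 (clear depth 0)
  add 104.32.0.0/16 -> H1 at depth 16

== LOOKUPS ==
["H6","H6","H6","H0","H6","H0","H0","H6","H0","H4","H5","H2","H2"]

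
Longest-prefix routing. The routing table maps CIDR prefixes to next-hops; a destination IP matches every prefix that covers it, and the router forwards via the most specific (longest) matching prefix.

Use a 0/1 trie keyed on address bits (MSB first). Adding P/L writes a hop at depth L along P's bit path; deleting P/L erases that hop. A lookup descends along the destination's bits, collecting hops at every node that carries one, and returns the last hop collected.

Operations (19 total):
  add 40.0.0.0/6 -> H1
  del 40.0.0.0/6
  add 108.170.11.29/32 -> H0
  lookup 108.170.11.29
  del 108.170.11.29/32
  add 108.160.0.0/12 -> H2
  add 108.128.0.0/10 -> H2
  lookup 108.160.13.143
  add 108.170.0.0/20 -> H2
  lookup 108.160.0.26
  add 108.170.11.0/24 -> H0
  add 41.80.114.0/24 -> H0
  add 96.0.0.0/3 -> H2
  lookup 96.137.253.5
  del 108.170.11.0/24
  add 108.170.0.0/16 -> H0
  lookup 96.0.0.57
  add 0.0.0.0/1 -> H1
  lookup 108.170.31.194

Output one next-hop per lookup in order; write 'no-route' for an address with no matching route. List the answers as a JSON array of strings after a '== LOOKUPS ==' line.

Process each operation:
  add 40.0.0.0/6 -> H1 at depth 6
  del 40.0.0.0/6 (clear depth 6)
  add 108.170.11.29/32 -> H0 at depth 32
  ? 108.170.11.29  path d0:-→d1:-→d2:-→d3:-→d4:-→d5:-→d6:-→d7:-→d8:-→d9:-→d10:-→d11:-→d12:-→d13:-→d14:-→d15:-→d16:-→d17:-→d18:-→d19:-→d20:-→d21:-→d22:-→d23:-→d24:-→d25:-→d26:-→d27:-→d28:-→d29:-→d30:-→d31:-→d32:H0  best=H0
  del 108.170.11.29/32 (clear depth 32)
  add 108.160.0.0/12 -> H2 at depth 12
  add 108.128.0.0/10 -> H2 at depth 10
  ? 108.160.13.143  path d0:-→d1:-→d2:-→d3:-→d4:-→d5:-→d6:-→d7:-→d8:-→d9:-→d10:H2→d11:-→d12:H2  best=H2
  add 108.170.0.0/20 -> H2 at depth 20
  ? 108.160.0.26  path d0:-→d1:-→d2:-→d3:-→d4:-→d5:-→d6:-→d7:-→d8:-→d9:-→d10:H2→d11:-→d12:H2  best=H2
  add 108.170.11.0/24 -> H0 at depth 24
  add 41.80.114.0/24 -> H0 at depth 24
  add 96.0.0.0/3 -> H2 at depth 3
  ? 96.137.253.5  path d0:-→d1:-→d2:-→d3:H2→d4:-  best=H2
  del 108.170.11.0/24 (clear depth 24)
  add 108.170.0.0/16 -> H0 at depth 16
  ? 96.0.0.57  path d0:-→d1:-→d2:-→d3:H2→d4:-  best=H2
  add 0.0.0.0/1 -> H1 at depth 1
  ? 108.170.31.194  path d0:-→d1:H1→d2:-→d3:H2→d4:-→d5:-→d6:-→d7:-→d8:-→d9:-→d10:H2→d11:-→d12:H2→d13:-→d14:-→d15:-→d16:H0→d17:-→d18:-→d19:-  best=H0

== LOOKUPS ==
["H0","H2","H2","H2","H2","H0"]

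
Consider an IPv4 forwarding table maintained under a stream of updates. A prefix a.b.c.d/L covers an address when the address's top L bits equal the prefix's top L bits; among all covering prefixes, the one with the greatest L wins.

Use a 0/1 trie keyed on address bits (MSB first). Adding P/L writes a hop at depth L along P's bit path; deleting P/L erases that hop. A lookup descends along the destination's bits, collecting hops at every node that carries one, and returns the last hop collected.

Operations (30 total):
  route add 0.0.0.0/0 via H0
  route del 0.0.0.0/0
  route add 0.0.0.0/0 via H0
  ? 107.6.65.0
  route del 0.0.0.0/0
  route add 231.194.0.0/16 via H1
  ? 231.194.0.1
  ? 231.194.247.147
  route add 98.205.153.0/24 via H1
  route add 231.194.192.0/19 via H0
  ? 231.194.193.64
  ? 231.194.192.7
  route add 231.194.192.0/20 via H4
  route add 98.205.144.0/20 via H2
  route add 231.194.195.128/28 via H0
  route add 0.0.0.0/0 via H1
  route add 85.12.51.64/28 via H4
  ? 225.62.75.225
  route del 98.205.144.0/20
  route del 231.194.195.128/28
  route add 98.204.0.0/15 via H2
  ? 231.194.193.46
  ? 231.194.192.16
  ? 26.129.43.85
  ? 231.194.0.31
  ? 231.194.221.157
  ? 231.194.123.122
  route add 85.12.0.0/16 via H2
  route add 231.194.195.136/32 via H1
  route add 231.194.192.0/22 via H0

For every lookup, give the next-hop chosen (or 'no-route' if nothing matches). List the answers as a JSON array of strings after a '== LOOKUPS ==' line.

Process each operation:
  add 0.0.0.0/0 -> H0 at depth 0
  - 0.0.0.0/0 clear@0
  add 0.0.0.0/0 -> H0 at depth 0
  lookup 107.6.65.0: bits ε walk d0:H0 -> H0
  - 0.0.0.0/0 clear@0
  add 231.194.0.0/16 -> H1 at depth 16
  lookup 231.194.0.1: bits 1110011111000010 walk d0:-→d1:-→d2:-→d3:-→d4:-→d5:-→d6:-→d7:-→d8:-→d9:-→d10:-→d11:-→d12:-→d13:-→d14:-→d15:-→d16:H1 -> H1
  lookup 231.194.247.147: bits 1110011111000010 walk d0:-→d1:-→d2:-→d3:-→d4:-→d5:-→d6:-→d7:-→d8:-→d9:-→d10:-→d11:-→d12:-→d13:-→d14:-→d15:-→d16:H1 -> H1
  add 98.205.153.0/24 -> H1 at depth 24
  add 231.194.192.0/19 -> H0 at depth 19
  lookup 231.194.193.64: bits 1110011111000010110 walk d0:-→d1:-→d2:-→d3:-→d4:-→d5:-→d6:-→d7:-→d8:-→d9:-→d10:-→d11:-→d12:-→d13:-→d14:-→d15:-→d16:H1→d17:-→d18:-→d19:H0 -> H0
  lookup 231.194.192.7: bits 1110011111000010110 walk d0:-→d1:-→d2:-→d3:-→d4:-→d5:-→d6:-→d7:-→d8:-→d9:-→d10:-→d11:-→d12:-→d13:-→d14:-→d15:-→d16:H1→d17:-→d18:-→d19:H0 -> H0
  add 231.194.192.0/20 -> H4 at depth 20
  add 98.205.144.0/20 -> H2 at depth 20
  add 231.194.195.128/28 -> H0 at depth 28
  add 0.0.0.0/0 -> H1 at depth 0
  add 85.12.51.64/28 -> H4 at depth 28
  lookup 225.62.75.225: bits 11100 walk d0:H1→d1:-→d2:-→d3:-→d4:-→d5:- -> H1
  - 98.205.144.0/20 clear@20
  - 231.194.195.128/28 clear@28
  add 98.204.0.0/15 -> H2 at depth 15
  lookup 231.194.193.46: bits 1110011111000010110000 walk d0:H1→d1:-→d2:-→d3:-→d4:-→d5:-→d6:-→d7:-→d8:-→d9:-→d10:-→d11:-→d12:-→d13:-→d14:-→d15:-→d16:H1→d17:-→d18:-→d19:H0→d20:H4→d21:-→d22:- -> H4
  lookup 231.194.192.16: bits 1110011111000010110000 walk d0:H1→d1:-→d2:-→d3:-→d4:-→d5:-→d6:-→d7:-→d8:-→d9:-→d10:-→d11:-→d12:-→d13:-→d14:-→d15:-→d16:H1→d17:-→d18:-→d19:H0→d20:H4→d21:-→d22:- -> H4
  lookup 26.129.43.85: bits 0 walk d0:H1→d1:- -> H1
  lookup 231.194.0.31: bits 1110011111000010 walk d0:H1→d1:-→d2:-→d3:-→d4:-→d5:-→d6:-→d7:-→d8:-→d9:-→d10:-→d11:-→d12:-→d13:-→d14:-→d15:-→d16:H1 -> H1
  lookup 231.194.221.157: bits 1110011111000010110 walk d0:H1→d1:-→d2:-→d3:-→d4:-→d5:-→d6:-→d7:-→d8:-→d9:-→d10:-→d11:-→d12:-→d13:-→d14:-→d15:-→d16:H1→d17:-→d18:-→d19:H0 -> H0
  lookup 231.194.123.122: bits 1110011111000010 walk d0:H1→d1:-→d2:-→d3:-→d4:-→d5:-→d6:-→d7:-→d8:-→d9:-→d10:-→d11:-→d12:-→d13:-→d14:-→d15:-→d16:H1 -> H1
  add 85.12.0.0/16 -> H2 at depth 16
  add 231.194.195.136/32 -> H1 at depth 32
  add 231.194.192.0/22 -> H0 at depth 22

== LOOKUPS ==
["H0","H1","H1","H0","H0","H1","H4","H4","H1","H1","H0","H1"]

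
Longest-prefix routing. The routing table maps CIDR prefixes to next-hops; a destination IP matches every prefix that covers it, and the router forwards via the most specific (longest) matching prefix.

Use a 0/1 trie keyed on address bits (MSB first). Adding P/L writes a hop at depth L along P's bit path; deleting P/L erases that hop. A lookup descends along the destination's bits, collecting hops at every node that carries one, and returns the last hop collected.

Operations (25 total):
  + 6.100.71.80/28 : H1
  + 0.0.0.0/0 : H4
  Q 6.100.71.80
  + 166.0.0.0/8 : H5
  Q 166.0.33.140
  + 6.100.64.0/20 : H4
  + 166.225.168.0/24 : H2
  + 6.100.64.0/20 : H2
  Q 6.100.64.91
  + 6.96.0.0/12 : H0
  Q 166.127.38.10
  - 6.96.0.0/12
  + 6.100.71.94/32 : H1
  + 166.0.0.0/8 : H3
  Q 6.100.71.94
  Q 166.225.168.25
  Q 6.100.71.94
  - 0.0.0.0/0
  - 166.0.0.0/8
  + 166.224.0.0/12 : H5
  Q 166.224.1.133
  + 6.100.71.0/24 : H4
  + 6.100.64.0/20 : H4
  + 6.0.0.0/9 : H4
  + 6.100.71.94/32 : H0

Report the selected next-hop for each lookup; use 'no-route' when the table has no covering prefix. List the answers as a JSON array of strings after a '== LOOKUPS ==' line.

Apply in order:
  + 6.100.71.80/28 (H1) depth=28
  + 0.0.0.0/0 (H4) depth=0
  ? 6.100.71.80  path d0:H4→d1:-→d2:-→d3:-→d4:-→d5:-→d6:-→d7:-→d8:-→d9:-→d10:-→d11:-→d12:-→d13:-→d14:-→d15:-→d16:-→d17:-→d18:-→d19:-→d20:-→d21:-→d22:-→d23:-→d24:-→d25:-→d26:-→d27:-→d28:H1  best=H1
  + 166.0.0.0/8 (H5) depth=8
  ? 166.0.33.140  path d0:H4→d1:-→d2:-→d3:-→d4:-→d5:-→d6:-→d7:-→d8:H5  best=H5
  + 6.100.64.0/20 (H4) depth=20
  + 166.225.168.0/24 (H2) depth=24
  + 6.100.64.0/20 (H2) depth=20
  ? 6.100.64.91  path d0:H4→d1:-→d2:-→d3:-→d4:-→d5:-→d6:-→d7:-→d8:-→d9:-→d10:-→d11:-→d12:-→d13:-→d14:-→d15:-→d16:-→d17:-→d18:-→d19:-→d20:H2→d21:-  best=H2
  + 6.96.0.0/12 (H0) depth=12
  ? 166.127.38.10  path d0:H4→d1:-→d2:-→d3:-→d4:-→d5:-→d6:-→d7:-→d8:H5  best=H5
  - 6.96.0.0/12 clear@12
  + 6.100.71.94/32 (H1) depth=32
  + 166.0.0.0/8 (H3) depth=8
  ? 6.100.71.94  path d0:H4→d1:-→d2:-→d3:-→d4:-→d5:-→d6:-→d7:-→d8:-→d9:-→d10:-→d11:-→d12:-→d13:-→d14:-→d15:-→d16:-→d17:-→d18:-→d19:-→d20:H2→d21:-→d22:-→d23:-→d24:-→d25:-→d26:-→d27:-→d28:H1→d29:-→d30:-→d31:-→d32:H1  best=H1
  ? 166.225.168.25  path d0:H4→d1:-→d2:-→d3:-→d4:-→d5:-→d6:-→d7:-→d8:H3→d9:-→d10:-→d11:-→d12:-→d13:-→d14:-→d15:-→d16:-→d17:-→d18:-→d19:-→d20:-→d21:-→d22:-→d23:-→d24:H2  best=H2
  ? 6.100.71.94  path d0:H4→d1:-→d2:-→d3:-→d4:-→d5:-→d6:-→d7:-→d8:-→d9:-→d10:-→d11:-→d12:-→d13:-→d14:-→d15:-→d16:-→d17:-→d18:-→d19:-→d20:H2→d21:-→d22:-→d23:-→d24:-→d25:-→d26:-→d27:-→d28:H1→d29:-→d30:-→d31:-→d32:H1  best=H1
  - 0.0.0.0/0 clear@0
  - 166.0.0.0/8 clear@8
  + 166.224.0.0/12 (H5) depth=12
  ? 166.224.1.133  path d0:-→d1:-→d2:-→d3:-→d4:-→d5:-→d6:-→d7:-→d8:-→d9:-→d10:-→d11:-→d12:H5→d13:-→d14:-→d15:-  best=H5
  + 6.100.71.0/24 (H4) depth=24
  + 6.100.64.0/20 (H4) depth=20
  + 6.0.0.0/9 (H4) depth=9
  + 6.100.71.94/32 (H0) depth=32

== LOOKUPS ==
["H1","H5","H2","H5","H1","H2","H1","H5"]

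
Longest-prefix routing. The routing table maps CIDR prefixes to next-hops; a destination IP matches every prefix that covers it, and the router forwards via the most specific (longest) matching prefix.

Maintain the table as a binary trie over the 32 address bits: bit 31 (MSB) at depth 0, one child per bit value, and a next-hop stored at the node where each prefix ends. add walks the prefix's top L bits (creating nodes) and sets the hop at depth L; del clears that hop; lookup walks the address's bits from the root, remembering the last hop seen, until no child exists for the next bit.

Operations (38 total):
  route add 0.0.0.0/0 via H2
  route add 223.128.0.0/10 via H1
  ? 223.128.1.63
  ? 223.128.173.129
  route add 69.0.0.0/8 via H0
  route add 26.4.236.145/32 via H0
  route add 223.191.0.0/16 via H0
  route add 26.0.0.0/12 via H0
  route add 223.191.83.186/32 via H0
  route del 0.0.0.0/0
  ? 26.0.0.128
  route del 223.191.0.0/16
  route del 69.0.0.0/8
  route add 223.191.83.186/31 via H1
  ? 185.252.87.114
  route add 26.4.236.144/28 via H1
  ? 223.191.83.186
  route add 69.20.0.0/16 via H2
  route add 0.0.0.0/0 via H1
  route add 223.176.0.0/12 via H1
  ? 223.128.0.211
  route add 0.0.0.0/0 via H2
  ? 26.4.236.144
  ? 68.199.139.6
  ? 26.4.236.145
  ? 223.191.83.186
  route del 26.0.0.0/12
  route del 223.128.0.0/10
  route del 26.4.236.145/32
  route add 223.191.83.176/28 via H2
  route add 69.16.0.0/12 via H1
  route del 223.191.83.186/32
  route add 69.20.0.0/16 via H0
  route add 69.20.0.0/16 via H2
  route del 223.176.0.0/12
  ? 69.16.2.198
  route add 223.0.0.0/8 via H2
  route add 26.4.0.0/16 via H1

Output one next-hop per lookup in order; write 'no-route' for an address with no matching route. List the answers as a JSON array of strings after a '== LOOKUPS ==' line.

Process each operation:
  + 0.0.0.0/0 (H2) depth=0
  + 223.128.0.0/10 (H1) depth=10
  lookup 223.128.1.63: bits 1101111110 walk d0:H2→d1:-→d2:-→d3:-→d4:-→d5:-→d6:-→d7:-→d8:-→d9:-→d10:H1 -> H1
  lookup 223.128.173.129: bits 1101111110 walk d0:H2→d1:-→d2:-→d3:-→d4:-→d5:-→d6:-→d7:-→d8:-→d9:-→d10:H1 -> H1
  + 69.0.0.0/8 (H0) depth=8
  + 26.4.236.145/32 (H0) depth=32
  + 223.191.0.0/16 (H0) depth=16
  + 26.0.0.0/12 (H0) depth=12
  + 223.191.83.186/32 (H0) depth=32
  del 0.0.0.0/0 (clear depth 0)
  lookup 26.0.0.128: bits 0001101000000 walk d0:-→d1:-→d2:-→d3:-→d4:-→d5:-→d6:-→d7:-→d8:-→d9:-→d10:-→d11:-→d12:H0→d13:- -> H0
  del 223.191.0.0/16 (clear depth 16)
  del 69.0.0.0/8 (clear depth 8)
  + 223.191.83.186/31 (H1) depth=31
  lookup 185.252.87.114: bits 1 walk d0:-→d1:- -> no-route
  + 26.4.236.144/28 (H1) depth=28
  lookup 223.191.83.186: bits 11011111101111110101001110111010 walk d0:-→d1:-→d2:-→d3:-→d4:-→d5:-→d6:-→d7:-→d8:-→d9:-→d10:H1→d11:-→d12:-→d13:-→d14:-→d15:-→d16:-→d17:-→d18:-→d19:-→d20:-→d21:-→d22:-→d23:-→d24:-→d25:-→d26:-→d27:-→d28:-→d29:-→d30:-→d31:H1→d32:H0 -> H0
  + 69.20.0.0/16 (H2) depth=16
  + 0.0.0.0/0 (H1) depth=0
  + 223.176.0.0/12 (H1) depth=12
  lookup 223.128.0.211: bits 1101111110 walk d0:H1→d1:-→d2:-→d3:-→d4:-→d5:-→d6:-→d7:-→d8:-→d9:-→d10:H1 -> H1
  + 0.0.0.0/0 (H2) depth=0
  lookup 26.4.236.144: bits 0001101000000100111011001001000 walk d0:H2→d1:-→d2:-→d3:-→d4:-→d5:-→d6:-→d7:-→d8:-→d9:-→d10:-→d11:-→d12:H0→d13:-→d14:-→d15:-→d16:-→d17:-→d18:-→d19:-→d20:-→d21:-→d22:-→d23:-→d24:-→d25:-→d26:-→d27:-→d28:H1→d29:-→d30:-→d31:- -> H1
  lookup 68.199.139.6: bits 0100010 walk d0:H2→d1:-→d2:-→d3:-→d4:-→d5:-→d6:-→d7:- -> H2
  lookup 26.4.236.145: bits 00011010000001001110110010010001 walk d0:H2→d1:-→d2:-→d3:-→d4:-→d5:-→d6:-→d7:-→d8:-→d9:-→d10:-→d11:-→d12:H0→d13:-→d14:-→d15:-→d16:-→d17:-→d18:-→d19:-→d20:-→d21:-→d22:-→d23:-→d24:-→d25:-→d26:-→d27:-→d28:H1→d29:-→d30:-→d31:-→d32:H0 -> H0
  lookup 223.191.83.186: bits 11011111101111110101001110111010 walk d0:H2→d1:-→d2:-→d3:-→d4:-→d5:-→d6:-→d7:-→d8:-→d9:-→d10:H1→d11:-→d12:H1→d13:-→d14:-→d15:-→d16:-→d17:-→d18:-→d19:-→d20:-→d21:-→d22:-→d23:-→d24:-→d25:-→d26:-→d27:-→d28:-→d29:-→d30:-→d31:H1→d32:H0 -> H0
  del 26.0.0.0/12 (clear depth 12)
  del 223.128.0.0/10 (clear depth 10)
  del 26.4.236.145/32 (clear depth 32)
  + 223.191.83.176/28 (H2) depth=28
  + 69.16.0.0/12 (H1) depth=12
  del 223.191.83.186/32 (clear depth 32)
  + 69.20.0.0/16 (H0) depth=16
  + 69.20.0.0/16 (H2) depth=16
  del 223.176.0.0/12 (clear depth 12)
  lookup 69.16.2.198: bits 0100010100010 walk d0:H2→d1:-→d2:-→d3:-→d4:-→d5:-→d6:-→d7:-→d8:-→d9:-→d10:-→d11:-→d12:H1→d13:- -> H1
  + 223.0.0.0/8 (H2) depth=8
  + 26.4.0.0/16 (H1) depth=16

== LOOKUPS ==
["H1","H1","H0","no-route","H0","H1","H1","H2","H0","H0","H1"]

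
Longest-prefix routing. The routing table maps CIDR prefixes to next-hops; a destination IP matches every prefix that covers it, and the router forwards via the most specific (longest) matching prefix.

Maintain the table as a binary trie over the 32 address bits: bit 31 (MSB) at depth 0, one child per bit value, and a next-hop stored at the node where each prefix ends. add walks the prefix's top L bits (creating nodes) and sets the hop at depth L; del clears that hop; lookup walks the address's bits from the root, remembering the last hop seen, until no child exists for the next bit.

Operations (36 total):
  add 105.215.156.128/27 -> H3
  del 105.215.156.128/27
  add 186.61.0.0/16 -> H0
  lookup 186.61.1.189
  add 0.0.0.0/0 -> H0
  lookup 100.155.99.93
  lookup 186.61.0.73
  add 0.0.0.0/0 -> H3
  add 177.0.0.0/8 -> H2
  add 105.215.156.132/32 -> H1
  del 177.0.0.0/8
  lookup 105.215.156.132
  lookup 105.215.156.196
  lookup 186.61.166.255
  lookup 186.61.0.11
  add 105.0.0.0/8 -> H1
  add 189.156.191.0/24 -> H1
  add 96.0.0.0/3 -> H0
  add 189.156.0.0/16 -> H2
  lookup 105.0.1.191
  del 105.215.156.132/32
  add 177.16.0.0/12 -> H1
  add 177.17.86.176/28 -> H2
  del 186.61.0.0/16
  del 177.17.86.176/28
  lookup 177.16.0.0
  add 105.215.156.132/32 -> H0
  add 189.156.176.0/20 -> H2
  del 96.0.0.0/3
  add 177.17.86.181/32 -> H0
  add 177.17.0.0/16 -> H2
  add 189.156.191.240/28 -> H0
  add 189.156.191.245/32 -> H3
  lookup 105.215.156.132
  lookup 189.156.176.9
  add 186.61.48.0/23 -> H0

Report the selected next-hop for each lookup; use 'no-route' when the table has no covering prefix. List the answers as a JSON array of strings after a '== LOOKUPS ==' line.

Apply in order:
  + 105.215.156.128/27 (H3) depth=27
  - 105.215.156.128/27 clear@27
  + 186.61.0.0/16 (H0) depth=16
  lookup 186.61.1.189: bits 1011101000111101 walk d0:-→d1:-→d2:-→d3:-→d4:-→d5:-→d6:-→d7:-→d8:-→d9:-→d10:-→d11:-→d12:-→d13:-→d14:-→d15:-→d16:H0 -> H0
  + 0.0.0.0/0 (H0) depth=0
  lookup 100.155.99.93: bits 0110 walk d0:H0→d1:-→d2:-→d3:-→d4:- -> H0
  lookup 186.61.0.73: bits 1011101000111101 walk d0:H0→d1:-→d2:-→d3:-→d4:-→d5:-→d6:-→d7:-→d8:-→d9:-→d10:-→d11:-→d12:-→d13:-→d14:-→d15:-→d16:H0 -> H0
  + 0.0.0.0/0 (H3) depth=0
  + 177.0.0.0/8 (H2) depth=8
  + 105.215.156.132/32 (H1) depth=32
  - 177.0.0.0/8 clear@8
  lookup 105.215.156.132: bits 01101001110101111001110010000100 walk d0:H3→d1:-→d2:-→d3:-→d4:-→d5:-→d6:-→d7:-→d8:-→d9:-→d10:-→d11:-→d12:-→d13:-→d14:-→d15:-→d16:-→d17:-→d18:-→d19:-→d20:-→d21:-→d22:-→d23:-→d24:-→d25:-→d26:-→d27:-→d28:-→d29:-→d30:-→d31:-→d32:H1 -> H1
  lookup 105.215.156.196: bits 0110100111010111100111001 walk d0:H3→d1:-→d2:-→d3:-→d4:-→d5:-→d6:-→d7:-→d8:-→d9:-→d10:-→d11:-→d12:-→d13:-→d14:-→d15:-→d16:-→d17:-→d18:-→d19:-→d20:-→d21:-→d22:-→d23:-→d24:-→d25:- -> H3
  lookup 186.61.166.255: bits 1011101000111101 walk d0:H3→d1:-→d2:-→d3:-→d4:-→d5:-→d6:-→d7:-→d8:-→d9:-→d10:-→d11:-→d12:-→d13:-→d14:-→d15:-→d16:H0 -> H0
  lookup 186.61.0.11: bits 1011101000111101 walk d0:H3→d1:-→d2:-→d3:-→d4:-→d5:-→d6:-→d7:-→d8:-→d9:-→d10:-→d11:-→d12:-→d13:-→d14:-→d15:-→d16:H0 -> H0
  + 105.0.0.0/8 (H1) depth=8
  + 189.156.191.0/24 (H1) depth=24
  + 96.0.0.0/3 (H0) depth=3
  + 189.156.0.0/16 (H2) depth=16
  lookup 105.0.1.191: bits 01101001 walk d0:H3→d1:-→d2:-→d3:H0→d4:-→d5:-→d6:-→d7:-→d8:H1 -> H1
  - 105.215.156.132/32 clear@32
  + 177.16.0.0/12 (H1) depth=12
  + 177.17.86.176/28 (H2) depth=28
  - 186.61.0.0/16 clear@16
  - 177.17.86.176/28 clear@28
  lookup 177.16.0.0: bits 101100010001000 walk d0:H3→d1:-→d2:-→d3:-→d4:-→d5:-→d6:-→d7:-→d8:-→d9:-→d10:-→d11:-→d12:H1→d13:-→d14:-→d15:- -> H1
  + 105.215.156.132/32 (H0) depth=32
  + 189.156.176.0/20 (H2) depth=20
  - 96.0.0.0/3 clear@3
  + 177.17.86.181/32 (H0) depth=32
  + 177.17.0.0/16 (H2) depth=16
  + 189.156.191.240/28 (H0) depth=28
  + 189.156.191.245/32 (H3) depth=32
  lookup 105.215.156.132: bits 01101001110101111001110010000100 walk d0:H3→d1:-→d2:-→d3:-→d4:-→d5:-→d6:-→d7:-→d8:H1→d9:-→d10:-→d11:-→d12:-→d13:-→d14:-→d15:-→d16:-→d17:-→d18:-→d19:-→d20:-→d21:-→d22:-→d23:-→d24:-→d25:-→d26:-→d27:-→d28:-→d29:-→d30:-→d31:-→d32:H0 -> H0
  lookup 189.156.176.9: bits 10111101100111001011 walk d0:H3→d1:-→d2:-→d3:-→d4:-→d5:-→d6:-→d7:-→d8:-→d9:-→d10:-→d11:-→d12:-→d13:-→d14:-→d15:-→d16:H2→d17:-→d18:-→d19:-→d20:H2 -> H2
  + 186.61.48.0/23 (H0) depth=23

== LOOKUPS ==
["H0","H0","H0","H1","H3","H0","H0","H1","H1","H0","H2"]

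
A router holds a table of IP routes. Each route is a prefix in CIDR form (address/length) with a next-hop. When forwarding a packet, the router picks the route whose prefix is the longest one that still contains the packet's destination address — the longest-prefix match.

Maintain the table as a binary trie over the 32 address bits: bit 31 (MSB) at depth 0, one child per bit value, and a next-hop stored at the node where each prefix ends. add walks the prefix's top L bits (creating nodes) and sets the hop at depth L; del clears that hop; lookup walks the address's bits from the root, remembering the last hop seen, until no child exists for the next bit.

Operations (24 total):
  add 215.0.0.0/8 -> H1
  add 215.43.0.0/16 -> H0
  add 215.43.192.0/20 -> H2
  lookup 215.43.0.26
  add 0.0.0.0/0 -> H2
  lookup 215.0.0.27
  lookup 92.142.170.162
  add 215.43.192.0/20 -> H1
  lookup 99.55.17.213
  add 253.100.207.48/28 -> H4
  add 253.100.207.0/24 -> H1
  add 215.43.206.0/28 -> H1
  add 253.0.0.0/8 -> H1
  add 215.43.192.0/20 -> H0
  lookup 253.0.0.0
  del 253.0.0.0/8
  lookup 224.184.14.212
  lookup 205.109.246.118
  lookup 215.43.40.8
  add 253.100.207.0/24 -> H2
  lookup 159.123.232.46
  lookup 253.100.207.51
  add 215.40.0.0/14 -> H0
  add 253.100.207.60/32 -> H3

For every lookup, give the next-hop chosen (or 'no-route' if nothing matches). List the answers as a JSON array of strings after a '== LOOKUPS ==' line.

Process each operation:
  add 215.0.0.0/8 -> H1 at depth 8
  add 215.43.0.0/16 -> H0 at depth 16
  add 215.43.192.0/20 -> H2 at depth 20
  lookup 215.43.0.26: bits 1101011100101011 walk d0:-→d1:-→d2:-→d3:-→d4:-→d5:-→d6:-→d7:-→d8:H1→d9:-→d10:-→d11:-→d12:-→d13:-→d14:-→d15:-→d16:H0 -> H0
  add 0.0.0.0/0 -> H2 at depth 0
  lookup 215.0.0.27: bits 1101011100 walk d0:H2→d1:-→d2:-→d3:-→d4:-→d5:-→d6:-→d7:-→d8:H1→d9:-→d10:- -> H1
  lookup 92.142.170.162: bits ε walk d0:H2 -> H2
  add 215.43.192.0/20 -> H1 at depth 20
  lookup 99.55.17.213: bits ε walk d0:H2 -> H2
  add 253.100.207.48/28 -> H4 at depth 28
  add 253.100.207.0/24 -> H1 at depth 24
  add 215.43.206.0/28 -> H1 at depth 28
  add 253.0.0.0/8 -> H1 at depth 8
  add 215.43.192.0/20 -> H0 at depth 20
  lookup 253.0.0.0: bits 111111010 walk d0:H2→d1:-→d2:-→d3:-→d4:-→d5:-→d6:-→d7:-→d8:H1→d9:- -> H1
  del 253.0.0.0/8 (clear depth 8)
  lookup 224.184.14.212: bits 111 walk d0:H2→d1:-→d2:-→d3:- -> H2
  lookup 205.109.246.118: bits 110 walk d0:H2→d1:-→d2:-→d3:- -> H2
  lookup 215.43.40.8: bits 1101011100101011 walk d0:H2→d1:-→d2:-→d3:-→d4:-→d5:-→d6:-→d7:-→d8:H1→d9:-→d10:-→d11:-→d12:-→d13:-→d14:-→d15:-→d16:H0 -> H0
  add 253.100.207.0/24 -> H2 at depth 24
  lookup 159.123.232.46: bits 1 walk d0:H2→d1:- -> H2
  lookup 253.100.207.51: bits 1111110101100100110011110011 walk d0:H2→d1:-→d2:-→d3:-→d4:-→d5:-→d6:-→d7:-→d8:-→d9:-→d10:-→d11:-→d12:-→d13:-→d14:-→d15:-→d16:-→d17:-→d18:-→d19:-→d20:-→d21:-→d22:-→d23:-→d24:H2→d25:-→d26:-→d27:-→d28:H4 -> H4
  add 215.40.0.0/14 -> H0 at depth 14
  add 253.100.207.60/32 -> H3 at depth 32

== LOOKUPS ==
["H0","H1","H2","H2","H1","H2","H2","H0","H2","H4"]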